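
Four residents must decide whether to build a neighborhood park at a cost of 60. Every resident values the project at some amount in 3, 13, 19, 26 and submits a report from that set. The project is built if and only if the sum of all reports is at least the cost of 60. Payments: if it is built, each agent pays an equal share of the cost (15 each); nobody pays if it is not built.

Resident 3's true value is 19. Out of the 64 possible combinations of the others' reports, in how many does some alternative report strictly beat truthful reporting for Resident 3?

7

Others report (3, 13, 19): truth gives 0; report 26 gives 4 > 0. Violating.
Others report (3, 19, 13): truth gives 0; report 26 gives 4 > 0. Violating.
Others report (13, 3, 19): truth gives 0; report 26 gives 4 > 0. Violating.
Others report (13, 13, 13): truth gives 0; report 26 gives 4 > 0. Violating.
Others report (3, 3, 3): truth gives 0; no alternative beats it.
Others report (3, 3, 13): truth gives 0; no alternative beats it.
(Checking all 64 profiles: 7 have a profitable deviation, 57 do not.)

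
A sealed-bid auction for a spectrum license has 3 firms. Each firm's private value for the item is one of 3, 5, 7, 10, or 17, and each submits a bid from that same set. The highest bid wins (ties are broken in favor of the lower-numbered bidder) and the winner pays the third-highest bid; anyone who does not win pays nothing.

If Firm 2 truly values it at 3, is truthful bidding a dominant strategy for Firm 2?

Check each profile of the others' bids and compare truth against every alternative bid.
Others bid (3, 3): truth gives 0, best alternative gives 0.
Others bid (3, 5): truth gives 0, best alternative gives 0.
Others bid (3, 7): truth gives 0, best alternative gives 0.
Others bid (3, 10): truth gives 0, best alternative gives 0.
Others bid (3, 17): truth gives 0, best alternative gives 0.
Others bid (5, 3): truth gives 0, best alternative gives 0.
(Remaining 19 profiles checked similarly; truth is weakly best in each.)
In every case the truthful bid is at least as good as any alternative, so it is a dominant strategy.

Yes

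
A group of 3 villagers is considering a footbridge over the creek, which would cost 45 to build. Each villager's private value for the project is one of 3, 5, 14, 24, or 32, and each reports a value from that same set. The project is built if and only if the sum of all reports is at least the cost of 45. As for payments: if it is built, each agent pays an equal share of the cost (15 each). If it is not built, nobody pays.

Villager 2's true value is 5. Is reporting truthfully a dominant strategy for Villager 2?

Yes

Check each profile of the others' reports and compare truth against every alternative report.
Others report (14, 32): truth gives -10, best alternative gives -10.
Others report (24, 24): truth gives -10, best alternative gives -10.
Others report (24, 32): truth gives -10, best alternative gives -10.
Others report (32, 14): truth gives -10, best alternative gives -10.
Others report (32, 24): truth gives -10, best alternative gives -10.
Others report (32, 32): truth gives -10, best alternative gives -10.
(Remaining 19 profiles checked similarly; truth is weakly best in each.)
In every case the truthful report is at least as good as any alternative, so it is a dominant strategy.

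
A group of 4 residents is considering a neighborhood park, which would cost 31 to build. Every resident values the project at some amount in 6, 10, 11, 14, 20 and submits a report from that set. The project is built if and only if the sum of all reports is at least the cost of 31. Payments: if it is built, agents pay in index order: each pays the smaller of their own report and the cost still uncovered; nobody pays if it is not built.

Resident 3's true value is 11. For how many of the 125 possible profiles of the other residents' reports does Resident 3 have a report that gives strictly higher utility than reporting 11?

Others report (6, 6, 10): truth gives 0; report 10 gives 1 > 0. Violating.
Others report (6, 6, 11): truth gives 0; report 10 gives 1 > 0. Violating.
Others report (6, 6, 14): truth gives 0; report 6 gives 5 > 0. Violating.
Others report (6, 6, 20): truth gives 0; report 6 gives 5 > 0. Violating.
Others report (6, 6, 6): truth gives 0; no alternative beats it.
Others report (6, 20, 6): truth gives 6; no alternative beats it.
(Checking all 125 profiles: 64 have a profitable deviation, 61 do not.)

64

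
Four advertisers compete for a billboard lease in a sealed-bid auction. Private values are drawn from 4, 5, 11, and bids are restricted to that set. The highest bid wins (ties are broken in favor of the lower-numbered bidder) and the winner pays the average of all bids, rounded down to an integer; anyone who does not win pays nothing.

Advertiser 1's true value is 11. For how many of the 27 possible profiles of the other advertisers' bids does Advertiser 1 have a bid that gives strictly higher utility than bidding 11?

Others bid (4, 4, 4): truth gives 6; bid 4 gives 7 > 6. Violating.
Others bid (4, 4, 5): truth gives 5; bid 5 gives 7 > 5. Violating.
Others bid (4, 5, 4): truth gives 5; bid 5 gives 7 > 5. Violating.
Others bid (4, 5, 5): truth gives 5; bid 5 gives 7 > 5. Violating.
Others bid (4, 4, 11): truth gives 4; no alternative beats it.
Others bid (4, 5, 11): truth gives 4; no alternative beats it.
(Checking all 27 profiles: 8 have a profitable deviation, 19 do not.)

8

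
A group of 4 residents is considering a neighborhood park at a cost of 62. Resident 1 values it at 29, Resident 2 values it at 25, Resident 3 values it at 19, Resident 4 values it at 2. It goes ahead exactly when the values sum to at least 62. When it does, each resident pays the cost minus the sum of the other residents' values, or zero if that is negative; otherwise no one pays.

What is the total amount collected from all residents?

34

Total value 75 ≥ cost 62, so it is built.
Resident 1: others sum to 46; max(0, 62 - 46) = 16.
Resident 2: others sum to 50; max(0, 62 - 50) = 12.
Resident 3: others sum to 56; max(0, 62 - 56) = 6.
Resident 4: others sum to 73; max(0, 62 - 73) = 0.
Total collected = 16 + 12 + 6 + 0 = 34.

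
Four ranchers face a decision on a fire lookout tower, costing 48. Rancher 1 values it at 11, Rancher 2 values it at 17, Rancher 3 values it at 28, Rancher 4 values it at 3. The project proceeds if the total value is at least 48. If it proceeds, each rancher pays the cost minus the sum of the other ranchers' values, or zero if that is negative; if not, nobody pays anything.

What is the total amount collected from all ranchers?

Total value 59 ≥ cost 48, so it is built.
Rancher 1: others sum to 48; max(0, 48 - 48) = 0.
Rancher 2: others sum to 42; max(0, 48 - 42) = 6.
Rancher 3: others sum to 31; max(0, 48 - 31) = 17.
Rancher 4: others sum to 56; max(0, 48 - 56) = 0.
Total collected = 0 + 6 + 17 + 0 = 23.

23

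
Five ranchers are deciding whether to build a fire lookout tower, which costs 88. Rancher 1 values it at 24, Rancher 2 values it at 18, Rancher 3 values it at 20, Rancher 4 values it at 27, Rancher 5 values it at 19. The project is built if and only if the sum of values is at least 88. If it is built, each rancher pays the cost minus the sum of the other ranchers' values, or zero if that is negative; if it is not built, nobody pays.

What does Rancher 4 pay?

Total value 108 ≥ cost 88, so the project is built.
The other ranchers' values sum to 81.
Cost minus that sum is 88 - 81 = 7.

7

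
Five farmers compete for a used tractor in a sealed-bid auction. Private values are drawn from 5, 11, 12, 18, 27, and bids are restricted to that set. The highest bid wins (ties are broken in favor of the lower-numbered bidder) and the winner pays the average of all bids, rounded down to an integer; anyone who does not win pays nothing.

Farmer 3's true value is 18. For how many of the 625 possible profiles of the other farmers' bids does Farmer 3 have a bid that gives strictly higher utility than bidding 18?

221

Others bid (5, 5, 5, 5): truth gives 11; bid 11 gives 12 > 11. Violating.
Others bid (5, 5, 5, 11): truth gives 10; bid 11 gives 11 > 10. Violating.
Others bid (5, 5, 5, 12): truth gives 9; bid 12 gives 11 > 9. Violating.
Others bid (5, 5, 5, 27): truth gives 0; bid 27 gives 5 > 0. Violating.
Others bid (5, 5, 5, 18): truth gives 8; no alternative beats it.
Others bid (5, 5, 11, 18): truth gives 7; no alternative beats it.
(Checking all 625 profiles: 221 have a profitable deviation, 404 do not.)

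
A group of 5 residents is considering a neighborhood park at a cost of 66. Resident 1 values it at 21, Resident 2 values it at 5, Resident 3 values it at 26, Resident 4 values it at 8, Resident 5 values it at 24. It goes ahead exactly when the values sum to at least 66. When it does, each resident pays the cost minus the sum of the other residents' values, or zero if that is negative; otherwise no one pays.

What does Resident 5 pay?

Total value 84 ≥ cost 66, so the project is built.
The other residents' values sum to 60.
Cost minus that sum is 66 - 60 = 6.

6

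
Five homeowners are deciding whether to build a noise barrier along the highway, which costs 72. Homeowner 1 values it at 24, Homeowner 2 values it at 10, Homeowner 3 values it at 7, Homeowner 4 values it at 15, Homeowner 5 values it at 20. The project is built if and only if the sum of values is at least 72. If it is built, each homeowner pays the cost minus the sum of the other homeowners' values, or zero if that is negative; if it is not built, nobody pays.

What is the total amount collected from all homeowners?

Total value 76 ≥ cost 72, so it is built.
Homeowner 1: others sum to 52; max(0, 72 - 52) = 20.
Homeowner 2: others sum to 66; max(0, 72 - 66) = 6.
Homeowner 3: others sum to 69; max(0, 72 - 69) = 3.
Homeowner 4: others sum to 61; max(0, 72 - 61) = 11.
Homeowner 5: others sum to 56; max(0, 72 - 56) = 16.
Total collected = 20 + 6 + 3 + 11 + 16 = 56.

56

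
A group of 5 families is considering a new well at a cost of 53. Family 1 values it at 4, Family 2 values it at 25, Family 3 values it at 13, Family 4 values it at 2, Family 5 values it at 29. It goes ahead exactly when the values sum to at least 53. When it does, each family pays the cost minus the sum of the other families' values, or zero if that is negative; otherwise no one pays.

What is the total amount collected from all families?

Total value 73 ≥ cost 53, so it is built.
Family 1: others sum to 69; max(0, 53 - 69) = 0.
Family 2: others sum to 48; max(0, 53 - 48) = 5.
Family 3: others sum to 60; max(0, 53 - 60) = 0.
Family 4: others sum to 71; max(0, 53 - 71) = 0.
Family 5: others sum to 44; max(0, 53 - 44) = 9.
Total collected = 0 + 5 + 0 + 0 + 9 = 14.

14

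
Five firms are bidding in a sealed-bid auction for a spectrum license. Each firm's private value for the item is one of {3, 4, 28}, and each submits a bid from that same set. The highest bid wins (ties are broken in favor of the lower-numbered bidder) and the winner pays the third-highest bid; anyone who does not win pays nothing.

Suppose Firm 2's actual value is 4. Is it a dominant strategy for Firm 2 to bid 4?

No

Consider the case where Firm 1 bids 3, Firm 3 bids 3, Firm 4 bids 3 and Firm 5 bids 28.
Truthful bid 4: loses, pays 0, utility 0.
Bid 28 instead: wins, pays 3, utility 4 - 3 = 1.
Since 1 > 0, bidding 28 is strictly better here, so truthful bidding is not dominant.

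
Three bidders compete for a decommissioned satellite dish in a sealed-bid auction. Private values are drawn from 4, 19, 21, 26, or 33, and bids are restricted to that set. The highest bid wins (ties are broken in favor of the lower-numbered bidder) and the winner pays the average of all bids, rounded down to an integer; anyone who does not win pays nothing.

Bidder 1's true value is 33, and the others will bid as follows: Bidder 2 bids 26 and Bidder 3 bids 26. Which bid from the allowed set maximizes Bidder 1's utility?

26

Bid 4: loses, pays 0, utility 0.
Bid 19: loses, pays 0, utility 0.
Bid 21: loses, pays 0, utility 0.
Bid 26: wins, pays 26, utility 33 - 26 = 7.
Bid 33: wins, pays 28, utility 33 - 28 = 5.
The best choice is 26 with utility 7.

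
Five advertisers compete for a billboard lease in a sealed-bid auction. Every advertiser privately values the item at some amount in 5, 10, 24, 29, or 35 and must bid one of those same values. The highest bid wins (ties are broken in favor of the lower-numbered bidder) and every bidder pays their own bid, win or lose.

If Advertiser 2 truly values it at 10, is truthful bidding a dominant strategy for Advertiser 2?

No

Consider the case where Advertiser 1 bids 5, Advertiser 3 bids 5, Advertiser 4 bids 5 and Advertiser 5 bids 24.
Truthful bid 10: loses but pays 10, utility -10.
Bid 5 instead: loses but pays 5, utility -5.
Since -5 > -10, bidding 5 is strictly better here, so truthful bidding is not dominant.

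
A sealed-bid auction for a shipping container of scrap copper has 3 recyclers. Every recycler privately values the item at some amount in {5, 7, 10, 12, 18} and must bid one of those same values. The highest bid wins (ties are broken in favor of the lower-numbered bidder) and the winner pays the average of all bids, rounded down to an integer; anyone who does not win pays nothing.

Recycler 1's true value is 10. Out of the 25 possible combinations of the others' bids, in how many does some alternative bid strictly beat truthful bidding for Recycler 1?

Others bid (5, 5): truth gives 4; bid 5 gives 5 > 4. Violating.
Others bid (5, 7): truth gives 3; bid 7 gives 4 > 3. Violating.
Others bid (5, 12): truth gives 0; bid 12 gives 1 > 0. Violating.
Others bid (7, 5): truth gives 3; bid 7 gives 4 > 3. Violating.
Others bid (5, 10): truth gives 2; no alternative beats it.
Others bid (5, 18): truth gives 0; no alternative beats it.
(Checking all 25 profiles: 6 have a profitable deviation, 19 do not.)

6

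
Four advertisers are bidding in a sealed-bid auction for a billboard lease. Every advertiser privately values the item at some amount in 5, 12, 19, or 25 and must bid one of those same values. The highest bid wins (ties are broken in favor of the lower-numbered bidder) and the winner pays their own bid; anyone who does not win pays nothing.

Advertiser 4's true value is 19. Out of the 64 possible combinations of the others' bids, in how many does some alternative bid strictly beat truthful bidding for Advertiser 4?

Others bid (5, 5, 5): truth gives 0; bid 12 gives 7 > 0. Violating.
Others bid (5, 5, 12): truth gives 0; no alternative beats it.
Others bid (5, 5, 19): truth gives 0; no alternative beats it.
(Checking all 64 profiles: 1 has a profitable deviation, 63 do not.)

1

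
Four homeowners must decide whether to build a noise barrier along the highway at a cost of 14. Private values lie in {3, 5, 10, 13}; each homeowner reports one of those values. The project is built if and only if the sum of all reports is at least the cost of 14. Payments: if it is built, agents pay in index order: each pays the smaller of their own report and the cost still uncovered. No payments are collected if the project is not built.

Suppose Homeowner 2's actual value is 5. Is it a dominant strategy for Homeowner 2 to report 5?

No

Consider the case where Homeowner 1 reports 3, Homeowner 3 reports 3 and Homeowner 4 reports 5.
Truthful report 5: project built, pays 5, utility 5 - 5 = 0.
Report 3 instead: project built, pays 3, utility 5 - 3 = 2.
Since 2 > 0, reporting 3 is strictly better here, so truthful reporting is not dominant.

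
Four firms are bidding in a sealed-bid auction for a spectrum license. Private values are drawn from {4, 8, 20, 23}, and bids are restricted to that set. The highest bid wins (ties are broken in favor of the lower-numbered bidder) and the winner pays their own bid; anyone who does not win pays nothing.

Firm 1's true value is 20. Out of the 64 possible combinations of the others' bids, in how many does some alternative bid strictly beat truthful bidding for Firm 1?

8

Others bid (4, 4, 4): truth gives 0; bid 4 gives 16 > 0. Violating.
Others bid (4, 4, 8): truth gives 0; bid 8 gives 12 > 0. Violating.
Others bid (4, 8, 4): truth gives 0; bid 8 gives 12 > 0. Violating.
Others bid (4, 8, 8): truth gives 0; bid 8 gives 12 > 0. Violating.
Others bid (4, 4, 20): truth gives 0; no alternative beats it.
Others bid (4, 4, 23): truth gives 0; no alternative beats it.
(Checking all 64 profiles: 8 have a profitable deviation, 56 do not.)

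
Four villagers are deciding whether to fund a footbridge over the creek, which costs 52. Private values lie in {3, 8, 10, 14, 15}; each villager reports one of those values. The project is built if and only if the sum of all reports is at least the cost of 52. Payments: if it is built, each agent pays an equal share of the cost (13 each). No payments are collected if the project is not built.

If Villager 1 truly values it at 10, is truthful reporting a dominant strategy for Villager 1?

Consider the case where Villager 2 reports 14, Villager 3 reports 14 and Villager 4 reports 14.
Truthful report 10: project built, pays 13, utility 10 - 13 = -3.
Report 3 instead: project not built, utility 0.
Since 0 > -3, reporting 3 is strictly better here, so truthful reporting is not dominant.

No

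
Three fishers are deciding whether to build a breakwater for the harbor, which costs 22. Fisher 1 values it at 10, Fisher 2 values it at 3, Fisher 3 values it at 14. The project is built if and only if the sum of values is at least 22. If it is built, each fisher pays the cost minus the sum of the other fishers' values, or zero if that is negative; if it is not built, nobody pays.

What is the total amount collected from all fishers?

Total value 27 ≥ cost 22, so it is built.
Fisher 1: others sum to 17; max(0, 22 - 17) = 5.
Fisher 2: others sum to 24; max(0, 22 - 24) = 0.
Fisher 3: others sum to 13; max(0, 22 - 13) = 9.
Total collected = 5 + 0 + 9 = 14.

14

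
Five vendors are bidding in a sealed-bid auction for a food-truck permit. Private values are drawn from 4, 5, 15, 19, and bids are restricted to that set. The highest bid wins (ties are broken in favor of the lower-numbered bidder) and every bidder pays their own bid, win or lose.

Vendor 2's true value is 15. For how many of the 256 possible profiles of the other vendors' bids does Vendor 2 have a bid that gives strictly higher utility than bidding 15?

Others bid (4, 4, 4, 4): truth gives 0; bid 5 gives 10 > 0. Violating.
Others bid (4, 4, 4, 5): truth gives 0; bid 5 gives 10 > 0. Violating.
Others bid (4, 4, 4, 19): truth gives -15; bid 4 gives -4 > -15. Violating.
Others bid (4, 4, 5, 4): truth gives 0; bid 5 gives 10 > 0. Violating.
Others bid (4, 4, 4, 15): truth gives 0; no alternative beats it.
Others bid (4, 4, 5, 15): truth gives 0; no alternative beats it.
(Checking all 256 profiles: 210 have a profitable deviation, 46 do not.)

210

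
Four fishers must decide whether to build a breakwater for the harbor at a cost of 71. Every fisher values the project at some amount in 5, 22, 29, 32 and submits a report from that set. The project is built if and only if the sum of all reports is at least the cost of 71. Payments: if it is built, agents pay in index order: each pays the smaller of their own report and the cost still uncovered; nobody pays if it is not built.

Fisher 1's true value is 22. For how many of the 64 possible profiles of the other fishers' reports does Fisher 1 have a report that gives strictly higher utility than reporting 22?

36

Others report (5, 29, 32): truth gives 0; report 5 gives 17 > 0. Violating.
Others report (5, 32, 29): truth gives 0; report 5 gives 17 > 0. Violating.
Others report (5, 32, 32): truth gives 0; report 5 gives 17 > 0. Violating.
Others report (22, 22, 22): truth gives 0; report 5 gives 17 > 0. Violating.
Others report (5, 5, 5): truth gives 0; no alternative beats it.
Others report (5, 5, 22): truth gives 0; no alternative beats it.
(Checking all 64 profiles: 36 have a profitable deviation, 28 do not.)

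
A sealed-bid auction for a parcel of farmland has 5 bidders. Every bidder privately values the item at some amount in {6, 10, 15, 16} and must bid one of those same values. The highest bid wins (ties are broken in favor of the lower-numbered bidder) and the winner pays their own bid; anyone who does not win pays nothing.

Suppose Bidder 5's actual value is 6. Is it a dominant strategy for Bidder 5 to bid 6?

Check each profile of the others' bids and compare truth against every alternative bid.
Others bid (6, 6, 6, 6): truth gives 0, best alternative gives -4.
Others bid (6, 6, 6, 10): truth gives 0, best alternative gives 0.
Others bid (6, 6, 6, 15): truth gives 0, best alternative gives 0.
Others bid (6, 6, 6, 16): truth gives 0, best alternative gives 0.
Others bid (6, 6, 10, 6): truth gives 0, best alternative gives 0.
Others bid (6, 6, 10, 10): truth gives 0, best alternative gives 0.
(Remaining 250 profiles checked similarly; truth is weakly best in each.)
In every case the truthful bid is at least as good as any alternative, so it is a dominant strategy.

Yes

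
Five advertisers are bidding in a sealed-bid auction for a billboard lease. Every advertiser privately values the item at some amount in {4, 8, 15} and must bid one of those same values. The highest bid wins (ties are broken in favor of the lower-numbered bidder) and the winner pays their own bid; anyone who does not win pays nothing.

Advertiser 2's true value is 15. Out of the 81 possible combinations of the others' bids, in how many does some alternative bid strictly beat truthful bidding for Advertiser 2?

8

Others bid (4, 4, 4, 4): truth gives 0; bid 8 gives 7 > 0. Violating.
Others bid (4, 4, 4, 8): truth gives 0; bid 8 gives 7 > 0. Violating.
Others bid (4, 4, 8, 4): truth gives 0; bid 8 gives 7 > 0. Violating.
Others bid (4, 4, 8, 8): truth gives 0; bid 8 gives 7 > 0. Violating.
Others bid (4, 4, 4, 15): truth gives 0; no alternative beats it.
Others bid (4, 4, 8, 15): truth gives 0; no alternative beats it.
(Checking all 81 profiles: 8 have a profitable deviation, 73 do not.)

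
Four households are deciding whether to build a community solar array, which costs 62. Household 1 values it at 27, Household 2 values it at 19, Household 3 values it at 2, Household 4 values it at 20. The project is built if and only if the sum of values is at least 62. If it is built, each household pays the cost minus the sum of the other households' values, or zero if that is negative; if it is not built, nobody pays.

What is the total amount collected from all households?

48

Total value 68 ≥ cost 62, so it is built.
Household 1: others sum to 41; max(0, 62 - 41) = 21.
Household 2: others sum to 49; max(0, 62 - 49) = 13.
Household 3: others sum to 66; max(0, 62 - 66) = 0.
Household 4: others sum to 48; max(0, 62 - 48) = 14.
Total collected = 21 + 13 + 0 + 14 = 48.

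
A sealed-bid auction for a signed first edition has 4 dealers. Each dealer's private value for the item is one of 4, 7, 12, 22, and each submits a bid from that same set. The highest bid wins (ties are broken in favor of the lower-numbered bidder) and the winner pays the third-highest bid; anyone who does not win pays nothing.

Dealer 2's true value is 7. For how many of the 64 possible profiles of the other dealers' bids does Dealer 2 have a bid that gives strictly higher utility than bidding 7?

6

Others bid (4, 4, 12): truth gives 0; bid 12 gives 3 > 0. Violating.
Others bid (4, 4, 22): truth gives 0; bid 22 gives 3 > 0. Violating.
Others bid (4, 12, 4): truth gives 0; bid 12 gives 3 > 0. Violating.
Others bid (4, 22, 4): truth gives 0; bid 22 gives 3 > 0. Violating.
Others bid (4, 4, 4): truth gives 3; no alternative beats it.
Others bid (4, 4, 7): truth gives 3; no alternative beats it.
(Checking all 64 profiles: 6 have a profitable deviation, 58 do not.)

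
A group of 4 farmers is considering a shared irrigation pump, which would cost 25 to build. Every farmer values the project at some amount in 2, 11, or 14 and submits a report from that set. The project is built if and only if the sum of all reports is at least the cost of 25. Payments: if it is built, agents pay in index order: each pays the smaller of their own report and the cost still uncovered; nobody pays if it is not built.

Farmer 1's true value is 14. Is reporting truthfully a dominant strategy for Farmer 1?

No

Consider the case where Farmer 2 reports 2, Farmer 3 reports 2 and Farmer 4 reports 11.
Truthful report 14: project built, pays 14, utility 14 - 14 = 0.
Report 11 instead: project built, pays 11, utility 14 - 11 = 3.
Since 3 > 0, reporting 11 is strictly better here, so truthful reporting is not dominant.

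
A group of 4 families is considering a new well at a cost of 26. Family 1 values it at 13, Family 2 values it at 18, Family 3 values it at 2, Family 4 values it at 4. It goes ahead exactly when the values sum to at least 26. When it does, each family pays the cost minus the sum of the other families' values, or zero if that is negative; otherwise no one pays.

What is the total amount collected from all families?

Total value 37 ≥ cost 26, so it is built.
Family 1: others sum to 24; max(0, 26 - 24) = 2.
Family 2: others sum to 19; max(0, 26 - 19) = 7.
Family 3: others sum to 35; max(0, 26 - 35) = 0.
Family 4: others sum to 33; max(0, 26 - 33) = 0.
Total collected = 2 + 7 + 0 + 0 = 9.

9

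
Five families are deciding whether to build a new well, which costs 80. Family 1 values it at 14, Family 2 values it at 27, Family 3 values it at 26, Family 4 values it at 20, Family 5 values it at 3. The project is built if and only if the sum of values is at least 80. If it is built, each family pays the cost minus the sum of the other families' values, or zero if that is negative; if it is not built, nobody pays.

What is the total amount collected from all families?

Total value 90 ≥ cost 80, so it is built.
Family 1: others sum to 76; max(0, 80 - 76) = 4.
Family 2: others sum to 63; max(0, 80 - 63) = 17.
Family 3: others sum to 64; max(0, 80 - 64) = 16.
Family 4: others sum to 70; max(0, 80 - 70) = 10.
Family 5: others sum to 87; max(0, 80 - 87) = 0.
Total collected = 4 + 17 + 16 + 10 + 0 = 47.

47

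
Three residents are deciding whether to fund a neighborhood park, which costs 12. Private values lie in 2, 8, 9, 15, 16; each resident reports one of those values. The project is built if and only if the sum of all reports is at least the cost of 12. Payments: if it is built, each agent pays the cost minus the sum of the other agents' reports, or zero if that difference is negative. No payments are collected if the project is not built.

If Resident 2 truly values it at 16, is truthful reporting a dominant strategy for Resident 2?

Yes

Check each profile of the others' reports and compare truth against every alternative report.
Others report (2, 15): truth gives 16, best alternative gives 16.
Others report (2, 16): truth gives 16, best alternative gives 16.
Others report (8, 8): truth gives 16, best alternative gives 16.
Others report (8, 9): truth gives 16, best alternative gives 16.
Others report (8, 15): truth gives 16, best alternative gives 16.
Others report (8, 16): truth gives 16, best alternative gives 16.
(Remaining 19 profiles checked similarly; truth is weakly best in each.)
In every case the truthful report is at least as good as any alternative, so it is a dominant strategy.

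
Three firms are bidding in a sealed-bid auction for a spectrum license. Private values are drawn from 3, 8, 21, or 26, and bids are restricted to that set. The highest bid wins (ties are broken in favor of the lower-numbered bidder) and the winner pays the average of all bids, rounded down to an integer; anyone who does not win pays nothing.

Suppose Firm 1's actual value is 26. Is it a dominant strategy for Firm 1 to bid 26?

Consider the case where Firm 2 bids 3 and Firm 3 bids 3.
Truthful bid 26: wins, pays 10, utility 26 - 10 = 16.
Bid 3 instead: wins, pays 3, utility 26 - 3 = 23.
Since 23 > 16, bidding 3 is strictly better here, so truthful bidding is not dominant.

No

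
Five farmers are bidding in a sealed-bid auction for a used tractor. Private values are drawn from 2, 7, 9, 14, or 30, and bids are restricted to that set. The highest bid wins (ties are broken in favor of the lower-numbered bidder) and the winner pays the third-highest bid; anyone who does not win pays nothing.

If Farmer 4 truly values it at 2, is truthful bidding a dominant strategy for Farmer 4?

Yes

Check each profile of the others' bids and compare truth against every alternative bid.
Others bid (2, 2, 2, 2): truth gives 0, best alternative gives 0.
Others bid (2, 2, 2, 7): truth gives 0, best alternative gives 0.
Others bid (2, 2, 2, 9): truth gives 0, best alternative gives 0.
Others bid (2, 2, 2, 14): truth gives 0, best alternative gives 0.
Others bid (2, 2, 2, 30): truth gives 0, best alternative gives 0.
Others bid (2, 2, 7, 2): truth gives 0, best alternative gives 0.
(Remaining 619 profiles checked similarly; truth is weakly best in each.)
In every case the truthful bid is at least as good as any alternative, so it is a dominant strategy.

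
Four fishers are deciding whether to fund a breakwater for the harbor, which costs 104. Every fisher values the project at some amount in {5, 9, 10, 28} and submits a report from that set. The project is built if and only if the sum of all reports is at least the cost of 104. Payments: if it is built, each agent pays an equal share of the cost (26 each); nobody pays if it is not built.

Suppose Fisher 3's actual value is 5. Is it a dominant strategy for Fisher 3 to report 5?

Yes

Check each profile of the others' reports and compare truth against every alternative report.
Others report (5, 5, 5): truth gives 0, best alternative gives 0.
Others report (5, 5, 9): truth gives 0, best alternative gives 0.
Others report (5, 5, 10): truth gives 0, best alternative gives 0.
Others report (5, 5, 28): truth gives 0, best alternative gives 0.
Others report (5, 9, 5): truth gives 0, best alternative gives 0.
Others report (5, 9, 9): truth gives 0, best alternative gives 0.
(Remaining 58 profiles checked similarly; truth is weakly best in each.)
In every case the truthful report is at least as good as any alternative, so it is a dominant strategy.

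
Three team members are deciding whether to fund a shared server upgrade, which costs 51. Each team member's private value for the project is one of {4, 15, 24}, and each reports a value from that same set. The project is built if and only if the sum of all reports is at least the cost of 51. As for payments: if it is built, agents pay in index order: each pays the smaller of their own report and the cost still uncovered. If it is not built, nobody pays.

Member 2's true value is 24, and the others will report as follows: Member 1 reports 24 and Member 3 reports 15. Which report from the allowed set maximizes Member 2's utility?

15

Report 4: project not built, utility 0.
Report 15: project built, pays 15, utility 24 - 15 = 9.
Report 24: project built, pays 24, utility 24 - 24 = 0.
The best choice is 15 with utility 9.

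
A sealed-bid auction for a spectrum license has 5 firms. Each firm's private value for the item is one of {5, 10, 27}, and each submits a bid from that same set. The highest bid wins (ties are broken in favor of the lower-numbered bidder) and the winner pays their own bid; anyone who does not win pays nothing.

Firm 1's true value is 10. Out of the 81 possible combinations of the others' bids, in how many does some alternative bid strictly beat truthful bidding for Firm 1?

Others bid (5, 5, 5, 5): truth gives 0; bid 5 gives 5 > 0. Violating.
Others bid (5, 5, 5, 10): truth gives 0; no alternative beats it.
Others bid (5, 5, 5, 27): truth gives 0; no alternative beats it.
(Checking all 81 profiles: 1 has a profitable deviation, 80 do not.)

1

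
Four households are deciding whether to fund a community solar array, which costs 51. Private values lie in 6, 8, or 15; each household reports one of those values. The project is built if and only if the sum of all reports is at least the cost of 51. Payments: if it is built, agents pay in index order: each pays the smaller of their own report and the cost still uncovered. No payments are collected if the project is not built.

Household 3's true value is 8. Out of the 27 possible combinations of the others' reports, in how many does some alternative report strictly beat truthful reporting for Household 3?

1

Others report (15, 15, 15): truth gives 0; report 6 gives 2 > 0. Violating.
Others report (6, 6, 6): truth gives 0; no alternative beats it.
Others report (6, 6, 8): truth gives 0; no alternative beats it.
(Checking all 27 profiles: 1 has a profitable deviation, 26 do not.)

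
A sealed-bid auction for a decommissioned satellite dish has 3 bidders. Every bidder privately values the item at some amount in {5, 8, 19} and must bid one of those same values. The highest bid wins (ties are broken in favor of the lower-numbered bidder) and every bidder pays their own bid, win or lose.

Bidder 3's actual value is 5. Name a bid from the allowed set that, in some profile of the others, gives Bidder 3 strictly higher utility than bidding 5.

Suppose Bidder 1 bids 5 and Bidder 2 bids 5.
Bid 5: loses but pays 5, utility -5.
Bid 8: wins, pays 8, utility 5 - 8 = -3.
So bidding 8 beats truth here (-3 > -5).

8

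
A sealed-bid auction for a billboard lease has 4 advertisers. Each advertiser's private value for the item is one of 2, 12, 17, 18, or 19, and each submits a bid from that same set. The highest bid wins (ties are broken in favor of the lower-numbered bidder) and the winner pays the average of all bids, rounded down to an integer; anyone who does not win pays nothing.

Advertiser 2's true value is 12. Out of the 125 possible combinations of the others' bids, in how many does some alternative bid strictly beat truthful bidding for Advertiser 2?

Others bid (2, 2, 17): truth gives 0; bid 17 gives 3 > 0. Violating.
Others bid (2, 2, 18): truth gives 0; bid 18 gives 2 > 0. Violating.
Others bid (2, 2, 19): truth gives 0; bid 19 gives 2 > 0. Violating.
Others bid (2, 17, 2): truth gives 0; bid 17 gives 3 > 0. Violating.
Others bid (2, 2, 2): truth gives 8; no alternative beats it.
Others bid (2, 2, 12): truth gives 5; no alternative beats it.
(Checking all 125 profiles: 11 have a profitable deviation, 114 do not.)

11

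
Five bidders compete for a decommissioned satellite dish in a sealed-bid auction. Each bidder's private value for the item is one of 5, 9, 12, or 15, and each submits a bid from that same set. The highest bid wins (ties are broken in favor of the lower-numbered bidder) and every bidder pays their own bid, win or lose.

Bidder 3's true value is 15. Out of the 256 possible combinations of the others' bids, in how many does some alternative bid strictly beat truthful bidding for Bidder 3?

Others bid (5, 5, 5, 5): truth gives 0; bid 9 gives 6 > 0. Violating.
Others bid (5, 5, 5, 9): truth gives 0; bid 9 gives 6 > 0. Violating.
Others bid (5, 5, 5, 12): truth gives 0; bid 12 gives 3 > 0. Violating.
Others bid (5, 5, 9, 5): truth gives 0; bid 9 gives 6 > 0. Violating.
Others bid (5, 5, 5, 15): truth gives 0; no alternative beats it.
Others bid (5, 5, 9, 15): truth gives 0; no alternative beats it.
(Checking all 256 profiles: 148 have a profitable deviation, 108 do not.)

148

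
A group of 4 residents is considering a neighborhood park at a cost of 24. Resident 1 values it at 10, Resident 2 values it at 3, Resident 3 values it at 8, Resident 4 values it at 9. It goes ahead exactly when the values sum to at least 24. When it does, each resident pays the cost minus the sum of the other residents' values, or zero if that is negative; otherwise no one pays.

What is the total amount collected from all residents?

9

Total value 30 ≥ cost 24, so it is built.
Resident 1: others sum to 20; max(0, 24 - 20) = 4.
Resident 2: others sum to 27; max(0, 24 - 27) = 0.
Resident 3: others sum to 22; max(0, 24 - 22) = 2.
Resident 4: others sum to 21; max(0, 24 - 21) = 3.
Total collected = 4 + 0 + 2 + 3 = 9.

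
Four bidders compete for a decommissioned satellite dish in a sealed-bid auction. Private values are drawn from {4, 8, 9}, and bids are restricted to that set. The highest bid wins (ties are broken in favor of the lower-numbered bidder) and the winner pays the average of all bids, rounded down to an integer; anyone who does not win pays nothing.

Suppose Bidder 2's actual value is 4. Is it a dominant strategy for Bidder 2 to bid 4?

Check each profile of the others' bids and compare truth against every alternative bid.
Others bid (4, 8, 8): truth gives 0, best alternative gives -3.
Others bid (4, 4, 8): truth gives 0, best alternative gives -2.
Others bid (4, 8, 4): truth gives 0, best alternative gives -2.
Others bid (4, 4, 4): truth gives 0, best alternative gives -1.
Others bid (4, 4, 9): truth gives 0, best alternative gives 0.
Others bid (4, 8, 9): truth gives 0, best alternative gives 0.
(Remaining 21 profiles checked similarly; truth is weakly best in each.)
In every case the truthful bid is at least as good as any alternative, so it is a dominant strategy.

Yes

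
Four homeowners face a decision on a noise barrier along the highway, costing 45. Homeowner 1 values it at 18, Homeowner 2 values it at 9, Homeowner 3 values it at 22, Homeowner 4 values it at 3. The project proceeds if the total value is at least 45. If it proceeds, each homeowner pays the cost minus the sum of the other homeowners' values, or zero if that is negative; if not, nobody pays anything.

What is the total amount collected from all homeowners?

28

Total value 52 ≥ cost 45, so it is built.
Homeowner 1: others sum to 34; max(0, 45 - 34) = 11.
Homeowner 2: others sum to 43; max(0, 45 - 43) = 2.
Homeowner 3: others sum to 30; max(0, 45 - 30) = 15.
Homeowner 4: others sum to 49; max(0, 45 - 49) = 0.
Total collected = 11 + 2 + 15 + 0 = 28.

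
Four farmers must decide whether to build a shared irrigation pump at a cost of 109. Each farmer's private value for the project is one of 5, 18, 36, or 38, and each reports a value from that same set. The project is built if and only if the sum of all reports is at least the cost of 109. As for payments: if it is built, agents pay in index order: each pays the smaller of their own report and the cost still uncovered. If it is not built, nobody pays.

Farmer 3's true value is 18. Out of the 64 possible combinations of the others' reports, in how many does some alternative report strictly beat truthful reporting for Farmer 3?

8

Others report (36, 36, 36): truth gives 0; report 5 gives 13 > 0. Violating.
Others report (36, 36, 38): truth gives 0; report 5 gives 13 > 0. Violating.
Others report (36, 38, 36): truth gives 0; report 5 gives 13 > 0. Violating.
Others report (36, 38, 38): truth gives 0; report 5 gives 13 > 0. Violating.
Others report (5, 5, 5): truth gives 0; no alternative beats it.
Others report (5, 5, 18): truth gives 0; no alternative beats it.
(Checking all 64 profiles: 8 have a profitable deviation, 56 do not.)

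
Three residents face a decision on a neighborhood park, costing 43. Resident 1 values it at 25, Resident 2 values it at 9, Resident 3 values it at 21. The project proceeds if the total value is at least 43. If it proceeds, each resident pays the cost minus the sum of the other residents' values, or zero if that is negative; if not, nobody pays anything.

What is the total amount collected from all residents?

Total value 55 ≥ cost 43, so it is built.
Resident 1: others sum to 30; max(0, 43 - 30) = 13.
Resident 2: others sum to 46; max(0, 43 - 46) = 0.
Resident 3: others sum to 34; max(0, 43 - 34) = 9.
Total collected = 13 + 0 + 9 = 22.

22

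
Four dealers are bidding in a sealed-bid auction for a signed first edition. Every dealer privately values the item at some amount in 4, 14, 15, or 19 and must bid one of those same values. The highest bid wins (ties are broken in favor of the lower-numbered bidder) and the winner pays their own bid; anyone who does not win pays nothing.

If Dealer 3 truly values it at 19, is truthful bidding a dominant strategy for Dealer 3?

No

Consider the case where Dealer 1 bids 4, Dealer 2 bids 4 and Dealer 4 bids 4.
Truthful bid 19: wins, pays 19, utility 19 - 19 = 0.
Bid 14 instead: wins, pays 14, utility 19 - 14 = 5.
Since 5 > 0, bidding 14 is strictly better here, so truthful bidding is not dominant.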